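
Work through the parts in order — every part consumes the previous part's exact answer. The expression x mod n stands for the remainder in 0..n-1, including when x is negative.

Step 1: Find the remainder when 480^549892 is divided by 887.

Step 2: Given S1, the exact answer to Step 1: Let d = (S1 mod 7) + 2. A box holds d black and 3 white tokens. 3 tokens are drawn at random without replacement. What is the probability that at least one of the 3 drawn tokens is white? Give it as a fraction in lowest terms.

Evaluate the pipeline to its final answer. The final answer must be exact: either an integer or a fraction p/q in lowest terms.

Step 1: squarings mod 887: 480^1=480, 480^2=667, 480^4=502, 480^8=96, 480^16=346, 480^32=858, 480^64=841, 480^128=342, 480^256=767, 480^512=208, 480^1024=688, 480^2048=573, 480^4096=139, 480^8192=694, 480^16384=882, 480^32768=25, 480^65536=625, 480^131072=345, 480^262144=167, 480^524288=392; 480^549892 = 480^4 * 480^1024 * 480^8192 * 480^16384 * 480^524288 = 822 (mod 887); answer 822
Step 2: S1 = 822; d = 5; total draws C(8,3) = 56; complement C(5,3) = 10; favorable 56 - 10 = 46; P = 23/28; answer 23/28

23/28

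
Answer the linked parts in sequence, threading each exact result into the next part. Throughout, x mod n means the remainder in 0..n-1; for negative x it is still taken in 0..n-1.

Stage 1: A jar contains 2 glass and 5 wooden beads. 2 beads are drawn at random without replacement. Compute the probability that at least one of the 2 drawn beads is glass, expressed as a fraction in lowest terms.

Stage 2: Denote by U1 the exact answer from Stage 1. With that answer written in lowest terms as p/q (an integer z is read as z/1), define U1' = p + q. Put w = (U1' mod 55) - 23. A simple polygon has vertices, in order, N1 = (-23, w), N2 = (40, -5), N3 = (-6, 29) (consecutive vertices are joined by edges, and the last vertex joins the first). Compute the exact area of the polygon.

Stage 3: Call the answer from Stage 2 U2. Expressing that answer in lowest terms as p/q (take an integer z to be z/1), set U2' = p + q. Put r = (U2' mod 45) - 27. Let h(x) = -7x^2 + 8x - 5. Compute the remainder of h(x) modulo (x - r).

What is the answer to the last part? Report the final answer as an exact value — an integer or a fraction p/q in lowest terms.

Stage 1: total draws C(7,2) = 21; complement C(5,2) = 10; favorable 21 - 10 = 11; P = 11/21; answer 11/21
Stage 2: U1 = 11/21; threaded value p + q = 32; w = 9; cross terms: (-23*-5 - 40*9)=-245, (40*29 - -6*-5)=1130, (-6*9 - -23*29)=613; twice the area = |1498| = 1498; area = 749; answer 749
Stage 3: U2 = 749; threaded value p + q = 750; r = 3; remainder = value at the root: -7*(3)^2 + 8*(3)^1 - 5 = (-63) + (24) + (-5) = -44; answer -44

-44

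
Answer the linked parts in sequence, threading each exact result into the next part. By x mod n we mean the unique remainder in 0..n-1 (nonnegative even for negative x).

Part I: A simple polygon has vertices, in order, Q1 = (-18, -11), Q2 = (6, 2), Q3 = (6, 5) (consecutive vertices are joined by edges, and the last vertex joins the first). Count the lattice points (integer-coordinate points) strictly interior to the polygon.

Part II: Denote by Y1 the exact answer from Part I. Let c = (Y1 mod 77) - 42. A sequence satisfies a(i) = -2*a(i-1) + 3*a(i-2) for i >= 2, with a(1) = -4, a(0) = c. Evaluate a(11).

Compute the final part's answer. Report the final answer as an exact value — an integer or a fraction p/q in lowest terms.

309998

Part I: cross terms: (-18*2 - 6*-11)=30, (6*5 - 6*2)=18, (6*-11 - -18*5)=24; twice the area = |72| = 72; area = 36; boundary points = 1 + 3 + 8 = 12; strictly interior points = area - boundary/2 + 1 = 31; answer 31
Part II: Y1 = 31; c = -11; a(2) = -2*(-4) + 3*(-11) = -25; iterating: a(2)=-25, a(3)=38, a(4)=-151, a(5)=416, a(6)=-1285, a(7)=3818, a(8)=-11491, a(9)=34436, a(10)=-103345, a(11)=309998; answer 309998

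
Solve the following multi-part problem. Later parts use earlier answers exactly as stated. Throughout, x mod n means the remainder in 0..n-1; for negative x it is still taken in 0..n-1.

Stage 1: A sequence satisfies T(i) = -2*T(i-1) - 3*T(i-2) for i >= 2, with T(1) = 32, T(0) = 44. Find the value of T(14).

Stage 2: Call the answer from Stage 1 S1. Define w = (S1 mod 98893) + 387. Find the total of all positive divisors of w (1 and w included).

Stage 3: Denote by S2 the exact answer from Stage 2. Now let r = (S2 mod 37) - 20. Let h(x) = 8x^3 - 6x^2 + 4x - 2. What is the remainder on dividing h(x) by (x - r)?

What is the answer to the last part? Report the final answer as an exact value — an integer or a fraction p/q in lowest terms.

-66482

Stage 1: T(2) = -2*(32) - 3*(44) = -196; iterating: T(2)=-196, T(3)=296, T(4)=-4, T(5)=-880, T(6)=1772, T(7)=-904, T(8)=-3508, T(9)=9728, T(10)=-8932, T(11)=-11320, T(12)=49436, T(13)=-64912, T(14)=-18484; answer -18484
Stage 2: S1 = -18484; w = 80796; 80796 = 2^2 * 3 * 6733; sigma = (1 + 2 + 4) * (1 + 3) * (1 + 6733) = 7 * 4 * 6734 = 188552; answer 188552
Stage 3: S2 = 188552; r = -20; remainder = value at the root: 8*(-20)^3 - 6*(-20)^2 + 4*(-20)^1 - 2 = (-64000) + (-2400) + (-80) + (-2) = -66482; answer -66482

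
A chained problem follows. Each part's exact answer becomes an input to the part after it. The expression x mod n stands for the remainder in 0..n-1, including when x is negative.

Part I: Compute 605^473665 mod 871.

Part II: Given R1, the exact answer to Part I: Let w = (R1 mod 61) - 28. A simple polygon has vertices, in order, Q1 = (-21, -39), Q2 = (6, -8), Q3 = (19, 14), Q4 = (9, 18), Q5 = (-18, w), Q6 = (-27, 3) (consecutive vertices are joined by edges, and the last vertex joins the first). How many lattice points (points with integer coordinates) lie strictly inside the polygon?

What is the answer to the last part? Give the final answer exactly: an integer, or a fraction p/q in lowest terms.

647

Part I: squarings mod 871: 605^1=605, 605^2=205, 605^4=217, 605^8=55, 605^16=412, 605^32=770, 605^64=620, 605^128=289, 605^256=776, 605^512=315, 605^1024=802, 605^2048=406, 605^4096=217, 605^8192=55, 605^16384=412, 605^32768=770, 605^65536=620, 605^131072=289, 605^262144=776; 605^473665 = 605^1 * 605^64 * 605^512 * 605^2048 * 605^4096 * 605^8192 * 605^65536 * 605^131072 * 605^262144 = 124 (mod 871); answer 124
Part II: R1 = 124; w = -26; cross terms: (-21*-8 - 6*-39)=402, (6*14 - 19*-8)=236, (19*18 - 9*14)=216, (9*-26 - -18*18)=90, (-18*3 - -27*-26)=-756, (-27*-39 - -21*3)=1116; twice the area = |1304| = 1304; area = 652; boundary points = 1 + 1 + 2 + 1 + 1 + 6 = 12; strictly interior points = area - boundary/2 + 1 = 647; answer 647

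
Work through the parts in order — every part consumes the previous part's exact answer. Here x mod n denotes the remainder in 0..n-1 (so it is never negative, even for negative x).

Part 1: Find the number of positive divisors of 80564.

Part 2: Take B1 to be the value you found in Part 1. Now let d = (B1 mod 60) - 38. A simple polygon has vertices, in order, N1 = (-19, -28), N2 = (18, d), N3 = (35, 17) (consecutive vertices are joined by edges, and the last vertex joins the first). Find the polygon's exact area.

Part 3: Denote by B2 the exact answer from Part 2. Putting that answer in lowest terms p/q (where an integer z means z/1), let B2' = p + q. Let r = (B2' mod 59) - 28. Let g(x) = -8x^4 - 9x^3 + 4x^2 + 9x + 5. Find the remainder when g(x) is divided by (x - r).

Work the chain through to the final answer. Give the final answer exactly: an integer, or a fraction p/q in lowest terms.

-391

Part 1: 80564 = 2^2 * 11 * 1831; number of divisors = (2+1) * (1+1) * (1+1) = 12; answer 12
Part 2: B1 = 12; d = -26; cross terms: (-19*-26 - 18*-28)=998, (18*17 - 35*-26)=1216, (35*-28 - -19*17)=-657; twice the area = |1557| = 1557; area = 1557/2; answer 1557/2
Part 3: B2 = 1557/2; threaded value p + q = 1559; r = -3; remainder = value at the root: -8*(-3)^4 - 9*(-3)^3 + 4*(-3)^2 + 9*(-3)^1 + 5 = (-648) + (243) + (36) + (-27) + (5) = -391; answer -391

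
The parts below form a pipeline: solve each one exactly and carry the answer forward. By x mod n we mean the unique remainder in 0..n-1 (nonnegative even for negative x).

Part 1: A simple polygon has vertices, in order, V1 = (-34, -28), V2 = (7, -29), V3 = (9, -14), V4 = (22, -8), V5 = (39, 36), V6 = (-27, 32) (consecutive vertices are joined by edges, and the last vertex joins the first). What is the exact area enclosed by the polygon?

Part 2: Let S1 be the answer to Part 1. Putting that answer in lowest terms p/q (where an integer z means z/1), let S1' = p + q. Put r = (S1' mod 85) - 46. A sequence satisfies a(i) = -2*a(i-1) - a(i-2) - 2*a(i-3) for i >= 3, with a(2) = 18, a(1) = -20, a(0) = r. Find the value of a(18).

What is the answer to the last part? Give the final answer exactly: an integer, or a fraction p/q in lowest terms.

Part 1: cross terms: (-34*-29 - 7*-28)=1182, (7*-14 - 9*-29)=163, (9*-8 - 22*-14)=236, (22*36 - 39*-8)=1104, (39*32 - -27*36)=2220, (-27*-28 - -34*32)=1844; twice the area = |6749| = 6749; area = 6749/2; answer 6749/2
Part 2: S1 = 6749/2; threaded value p + q = 6751; r = -10; a(3) = -2*(18) - 1*(-20) - 2*(-10) = 4; iterating: a(3)=4, a(4)=14, a(5)=-68, a(6)=114, a(7)=-188, a(8)=398, a(9)=-836, a(10)=1650, a(11)=-3260, a(12)=6542, a(13)=-13124, a(14)=26226, a(15)=-52412, a(16)=104846, a(17)=-209732, a(18)=419442; answer 419442

419442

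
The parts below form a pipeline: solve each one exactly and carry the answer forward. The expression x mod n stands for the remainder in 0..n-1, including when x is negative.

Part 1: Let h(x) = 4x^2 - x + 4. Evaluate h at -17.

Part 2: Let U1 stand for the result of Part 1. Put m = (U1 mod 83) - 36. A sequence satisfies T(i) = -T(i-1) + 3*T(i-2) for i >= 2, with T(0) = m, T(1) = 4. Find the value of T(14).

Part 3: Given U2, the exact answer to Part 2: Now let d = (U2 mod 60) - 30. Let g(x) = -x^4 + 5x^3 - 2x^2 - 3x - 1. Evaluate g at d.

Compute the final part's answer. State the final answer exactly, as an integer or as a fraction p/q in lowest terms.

-39846

Part 1: 4*(-17)^2 - 1*(-17)^1 + 4 = (1156) + (17) + (4) = 1177; answer 1177
Part 2: U1 = 1177; m = -21; T(2) = -1*(4) + 3*(-21) = -67; iterating: T(2)=-67, T(3)=79, T(4)=-280, T(5)=517, T(6)=-1357, T(7)=2908, T(8)=-6979, T(9)=15703, T(10)=-36640, T(11)=83749, T(12)=-193669, T(13)=444916, T(14)=-1025923; answer -1025923
Part 3: U2 = -1025923; d = -13; -1*(-13)^4 + 5*(-13)^3 - 2*(-13)^2 - 3*(-13)^1 - 1 = (-28561) + (-10985) + (-338) + (39) + (-1) = -39846; answer -39846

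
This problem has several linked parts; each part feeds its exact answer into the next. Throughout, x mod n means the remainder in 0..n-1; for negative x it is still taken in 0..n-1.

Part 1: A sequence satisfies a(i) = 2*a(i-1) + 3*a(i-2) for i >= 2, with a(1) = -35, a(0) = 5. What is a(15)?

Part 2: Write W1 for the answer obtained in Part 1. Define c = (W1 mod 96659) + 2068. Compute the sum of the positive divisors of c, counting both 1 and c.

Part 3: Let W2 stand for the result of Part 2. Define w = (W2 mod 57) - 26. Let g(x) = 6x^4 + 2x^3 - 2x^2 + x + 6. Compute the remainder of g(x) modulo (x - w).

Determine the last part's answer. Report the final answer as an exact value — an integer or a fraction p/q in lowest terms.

Part 1: a(2) = 2*(-35) + 3*(5) = -55; iterating: a(2)=-55, a(3)=-215, a(4)=-595, a(5)=-1835, a(6)=-5455, a(7)=-16415, a(8)=-49195, a(9)=-147635, a(10)=-442855, a(11)=-1328615, a(12)=-3985795, a(13)=-11957435, a(14)=-35872255, a(15)=-107616815; answer -107616815
Part 2: W1 = -107616815; c = 63379; 63379 = 61 * 1039; sigma = (1 + 61) * (1 + 1039) = 62 * 1040 = 64480; answer 64480
Part 3: W2 = 64480; w = -13; remainder = value at the root: 6*(-13)^4 + 2*(-13)^3 - 2*(-13)^2 + 1*(-13)^1 + 6 = (171366) + (-4394) + (-338) + (-13) + (6) = 166627; answer 166627

166627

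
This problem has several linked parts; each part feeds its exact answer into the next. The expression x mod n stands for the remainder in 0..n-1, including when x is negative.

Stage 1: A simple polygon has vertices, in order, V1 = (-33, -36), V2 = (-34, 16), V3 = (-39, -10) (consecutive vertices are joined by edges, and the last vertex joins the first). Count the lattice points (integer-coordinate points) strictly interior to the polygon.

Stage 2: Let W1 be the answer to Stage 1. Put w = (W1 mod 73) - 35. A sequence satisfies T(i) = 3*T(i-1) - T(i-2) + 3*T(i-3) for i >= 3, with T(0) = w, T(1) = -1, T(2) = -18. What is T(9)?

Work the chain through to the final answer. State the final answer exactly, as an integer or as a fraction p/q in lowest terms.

Stage 1: cross terms: (-33*16 - -34*-36)=-1752, (-34*-10 - -39*16)=964, (-39*-36 - -33*-10)=1074; twice the area = |286| = 286; area = 143; boundary points = 1 + 1 + 2 = 4; strictly interior points = area - boundary/2 + 1 = 142; answer 142
Stage 2: W1 = 142; w = 34; T(3) = 3*(-18) - 1*(-1) + 3*(34) = 49; iterating: T(3)=49, T(4)=162, T(5)=383, T(6)=1134, T(7)=3505, T(8)=10530, T(9)=31487; answer 31487

31487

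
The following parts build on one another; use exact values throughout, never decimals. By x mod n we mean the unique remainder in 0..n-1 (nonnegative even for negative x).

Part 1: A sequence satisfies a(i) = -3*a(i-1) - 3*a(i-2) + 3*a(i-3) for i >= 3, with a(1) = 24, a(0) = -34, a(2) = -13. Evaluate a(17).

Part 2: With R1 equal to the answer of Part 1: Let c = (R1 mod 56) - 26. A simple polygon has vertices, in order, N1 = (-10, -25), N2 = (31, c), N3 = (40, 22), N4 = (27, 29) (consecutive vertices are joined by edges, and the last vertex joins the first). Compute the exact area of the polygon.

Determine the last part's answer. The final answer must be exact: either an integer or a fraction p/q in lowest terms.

Part 1: a(3) = -3*(-13) - 3*(24) + 3*(-34) = -135; iterating: a(3)=-135, a(4)=516, a(5)=-1182, a(6)=1593, a(7)=315, a(8)=-9270, a(9)=31644, a(10)=-66177, a(11)=75789, a(12)=66096, a(13)=-624186, a(14)=1901637, a(15)=-3634065, a(16)=3324726, a(17)=6632928; answer 6632928
Part 2: R1 = 6632928; c = -18; cross terms: (-10*-18 - 31*-25)=955, (31*22 - 40*-18)=1402, (40*29 - 27*22)=566, (27*-25 - -10*29)=-385; twice the area = |2538| = 2538; area = 1269; answer 1269

1269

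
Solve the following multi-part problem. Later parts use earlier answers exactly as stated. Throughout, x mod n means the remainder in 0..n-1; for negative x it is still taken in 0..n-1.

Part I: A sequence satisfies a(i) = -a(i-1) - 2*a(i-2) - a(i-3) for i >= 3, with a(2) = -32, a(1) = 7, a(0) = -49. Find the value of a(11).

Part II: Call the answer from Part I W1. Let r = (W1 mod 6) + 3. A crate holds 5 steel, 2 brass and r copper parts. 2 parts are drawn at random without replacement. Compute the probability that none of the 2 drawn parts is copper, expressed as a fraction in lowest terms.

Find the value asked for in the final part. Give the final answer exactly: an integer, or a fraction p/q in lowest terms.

7/15

Part I: a(3) = -1*(-32) - 2*(7) - 1*(-49) = 67; iterating: a(3)=67, a(4)=-10, a(5)=-92, a(6)=45, a(7)=149, a(8)=-147, a(9)=-196, a(10)=341, a(11)=198; answer 198
Part II: W1 = 198; r = 3; total draws C(10,2) = 45; favorable C(7,2) = 21; P = 7/15; answer 7/15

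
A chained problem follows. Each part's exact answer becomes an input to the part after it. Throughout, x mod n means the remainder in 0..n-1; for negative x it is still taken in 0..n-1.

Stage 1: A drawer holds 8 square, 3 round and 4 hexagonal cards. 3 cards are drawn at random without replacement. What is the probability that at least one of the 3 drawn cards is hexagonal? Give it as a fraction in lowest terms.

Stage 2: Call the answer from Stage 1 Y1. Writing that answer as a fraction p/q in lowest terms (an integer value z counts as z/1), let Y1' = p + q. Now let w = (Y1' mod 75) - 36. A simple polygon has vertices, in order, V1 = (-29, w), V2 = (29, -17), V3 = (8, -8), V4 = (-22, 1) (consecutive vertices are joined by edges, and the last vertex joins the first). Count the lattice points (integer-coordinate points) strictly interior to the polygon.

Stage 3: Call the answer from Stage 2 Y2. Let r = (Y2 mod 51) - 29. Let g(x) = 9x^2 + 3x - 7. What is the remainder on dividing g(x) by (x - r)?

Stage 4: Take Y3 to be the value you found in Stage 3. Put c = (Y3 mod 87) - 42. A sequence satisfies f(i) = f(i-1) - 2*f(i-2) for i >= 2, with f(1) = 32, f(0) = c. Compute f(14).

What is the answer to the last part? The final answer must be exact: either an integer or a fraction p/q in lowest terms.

Stage 1: total draws C(15,3) = 455; complement C(11,3) = 165; favorable 455 - 165 = 290; P = 58/91; answer 58/91
Stage 2: Y1 = 58/91; threaded value p + q = 149; w = 38; cross terms: (-29*-17 - 29*38)=-609, (29*-8 - 8*-17)=-96, (8*1 - -22*-8)=-168, (-22*38 - -29*1)=-807; twice the area = |-1680| = 1680; area = 840; boundary points = 1 + 3 + 3 + 1 = 8; strictly interior points = area - boundary/2 + 1 = 837; answer 837
Stage 3: Y2 = 837; r = -8; remainder = value at the root: 9*(-8)^2 + 3*(-8)^1 - 7 = (576) + (-24) + (-7) = 545; answer 545
Stage 4: Y3 = 545; c = -19; f(2) = 1*(32) - 2*(-19) = 70; iterating: f(2)=70, f(3)=6, f(4)=-134, f(5)=-146, f(6)=122, f(7)=414, f(8)=170, f(9)=-658, f(10)=-998, f(11)=318, f(12)=2314, f(13)=1678, f(14)=-2950; answer -2950

-2950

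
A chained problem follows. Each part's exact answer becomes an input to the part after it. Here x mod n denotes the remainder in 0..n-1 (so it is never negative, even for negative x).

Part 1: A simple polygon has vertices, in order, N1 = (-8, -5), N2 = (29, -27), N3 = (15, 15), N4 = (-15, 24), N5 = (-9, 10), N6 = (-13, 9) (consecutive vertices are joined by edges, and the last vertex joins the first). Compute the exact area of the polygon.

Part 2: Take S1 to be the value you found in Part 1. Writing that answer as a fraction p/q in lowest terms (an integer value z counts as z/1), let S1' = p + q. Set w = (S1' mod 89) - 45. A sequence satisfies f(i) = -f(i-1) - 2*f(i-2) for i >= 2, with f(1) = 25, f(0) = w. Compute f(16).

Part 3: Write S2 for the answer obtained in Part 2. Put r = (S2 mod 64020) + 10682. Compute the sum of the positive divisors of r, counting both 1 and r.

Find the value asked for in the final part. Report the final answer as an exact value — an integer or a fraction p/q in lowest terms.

Part 1: cross terms: (-8*-27 - 29*-5)=361, (29*15 - 15*-27)=840, (15*24 - -15*15)=585, (-15*10 - -9*24)=66, (-9*9 - -13*10)=49, (-13*-5 - -8*9)=137; twice the area = |2038| = 2038; area = 1019; answer 1019
Part 2: S1 = 1019; threaded value p + q = 1020; w = -4; f(2) = -1*(25) - 2*(-4) = -17; iterating: f(2)=-17, f(3)=-33, f(4)=67, f(5)=-1, f(6)=-133, f(7)=135, f(8)=131, f(9)=-401, f(10)=139, f(11)=663, f(12)=-941, f(13)=-385, f(14)=2267, f(15)=-1497, f(16)=-3037; answer -3037
Part 3: S2 = -3037; r = 71665; 71665 = 5 * 11 * 1303; sigma = (1 + 5) * (1 + 11) * (1 + 1303) = 6 * 12 * 1304 = 93888; answer 93888

93888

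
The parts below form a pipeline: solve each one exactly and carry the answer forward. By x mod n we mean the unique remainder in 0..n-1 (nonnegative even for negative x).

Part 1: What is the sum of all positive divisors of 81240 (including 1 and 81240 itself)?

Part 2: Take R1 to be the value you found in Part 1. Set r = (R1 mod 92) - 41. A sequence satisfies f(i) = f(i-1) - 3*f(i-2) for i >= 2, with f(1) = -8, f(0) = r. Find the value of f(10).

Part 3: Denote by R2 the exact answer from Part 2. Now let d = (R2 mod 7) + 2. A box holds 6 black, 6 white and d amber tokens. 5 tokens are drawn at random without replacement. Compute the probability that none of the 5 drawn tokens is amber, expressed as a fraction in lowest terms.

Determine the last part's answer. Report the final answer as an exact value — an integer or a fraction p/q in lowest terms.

Part 1: 81240 = 2^3 * 3 * 5 * 677; sigma = (1 + 2 + 4 + 8) * (1 + 3) * (1 + 5) * (1 + 677) = 15 * 4 * 6 * 678 = 244080; answer 244080
Part 2: R1 = 244080; r = -37; f(2) = 1*(-8) - 3*(-37) = 103; iterating: f(2)=103, f(3)=127, f(4)=-182, f(5)=-563, f(6)=-17, f(7)=1672, f(8)=1723, f(9)=-3293, f(10)=-8462; answer -8462
Part 3: R2 = -8462; d = 3; total draws C(15,5) = 3003; favorable C(12,5) = 792; P = 24/91; answer 24/91

24/91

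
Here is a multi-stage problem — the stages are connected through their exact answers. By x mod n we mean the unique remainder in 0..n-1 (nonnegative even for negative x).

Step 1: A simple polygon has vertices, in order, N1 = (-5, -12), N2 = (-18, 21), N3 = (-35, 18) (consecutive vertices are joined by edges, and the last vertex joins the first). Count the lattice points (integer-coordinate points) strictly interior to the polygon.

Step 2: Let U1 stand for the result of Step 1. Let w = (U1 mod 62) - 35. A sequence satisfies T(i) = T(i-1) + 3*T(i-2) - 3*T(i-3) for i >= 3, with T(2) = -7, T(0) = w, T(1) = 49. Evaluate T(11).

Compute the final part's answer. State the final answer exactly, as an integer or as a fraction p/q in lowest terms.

Step 1: cross terms: (-5*21 - -18*-12)=-321, (-18*18 - -35*21)=411, (-35*-12 - -5*18)=510; twice the area = |600| = 600; area = 300; boundary points = 1 + 1 + 30 = 32; strictly interior points = area - boundary/2 + 1 = 285; answer 285
Step 2: U1 = 285; w = 2; T(3) = 1*(-7) + 3*(49) - 3*(2) = 134; iterating: T(3)=134, T(4)=-34, T(5)=389, T(6)=-115, T(7)=1154, T(8)=-358, T(9)=3449, T(10)=-1087, T(11)=10334; answer 10334

10334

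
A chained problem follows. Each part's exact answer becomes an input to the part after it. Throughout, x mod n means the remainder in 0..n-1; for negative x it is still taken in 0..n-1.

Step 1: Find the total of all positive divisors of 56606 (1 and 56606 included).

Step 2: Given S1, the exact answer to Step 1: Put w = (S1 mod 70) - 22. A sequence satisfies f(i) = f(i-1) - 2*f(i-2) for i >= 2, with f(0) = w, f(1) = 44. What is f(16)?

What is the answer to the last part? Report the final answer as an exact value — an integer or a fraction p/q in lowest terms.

Step 1: 56606 = 2 * 11 * 31 * 83; sigma = (1 + 2) * (1 + 11) * (1 + 31) * (1 + 83) = 3 * 12 * 32 * 84 = 96768; answer 96768
Step 2: S1 = 96768; w = 6; f(2) = 1*(44) - 2*(6) = 32; iterating: f(2)=32, f(3)=-56, f(4)=-120, f(5)=-8, f(6)=232, f(7)=248, f(8)=-216, f(9)=-712, f(10)=-280, f(11)=1144, f(12)=1704, f(13)=-584, f(14)=-3992, f(15)=-2824, f(16)=5160; answer 5160

5160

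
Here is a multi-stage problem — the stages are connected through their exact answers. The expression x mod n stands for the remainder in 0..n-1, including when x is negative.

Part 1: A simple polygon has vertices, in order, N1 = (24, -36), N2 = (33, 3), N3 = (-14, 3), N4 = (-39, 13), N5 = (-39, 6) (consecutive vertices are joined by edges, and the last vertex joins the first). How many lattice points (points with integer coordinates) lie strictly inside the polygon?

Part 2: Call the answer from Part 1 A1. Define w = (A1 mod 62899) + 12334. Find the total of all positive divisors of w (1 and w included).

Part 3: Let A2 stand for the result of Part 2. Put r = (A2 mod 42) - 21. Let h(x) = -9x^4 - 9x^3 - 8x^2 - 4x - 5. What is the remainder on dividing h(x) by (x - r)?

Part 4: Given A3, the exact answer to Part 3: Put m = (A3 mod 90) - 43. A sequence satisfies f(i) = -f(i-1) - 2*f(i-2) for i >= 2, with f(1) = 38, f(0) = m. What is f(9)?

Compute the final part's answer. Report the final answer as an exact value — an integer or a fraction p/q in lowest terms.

-754

Part 1: cross terms: (24*3 - 33*-36)=1260, (33*3 - -14*3)=141, (-14*13 - -39*3)=-65, (-39*6 - -39*13)=273, (-39*-36 - 24*6)=1260; twice the area = |2869| = 2869; area = 2869/2; boundary points = 3 + 47 + 5 + 7 + 21 = 83; strictly interior points = area - boundary/2 + 1 = 1394; answer 1394
Part 2: A1 = 1394; w = 13728; 13728 = 2^5 * 3 * 11 * 13; sigma = (1 + 2 + 4 + 8 + 16 + 32) * (1 + 3) * (1 + 11) * (1 + 13) = 63 * 4 * 12 * 14 = 42336; answer 42336
Part 3: A2 = 42336; r = -21; remainder = value at the root: -9*(-21)^4 - 9*(-21)^3 - 8*(-21)^2 - 4*(-21)^1 - 5 = (-1750329) + (83349) + (-3528) + (84) + (-5) = -1670429; answer -1670429
Part 4: A3 = -1670429; m = 18; f(2) = -1*(38) - 2*(18) = -74; iterating: f(2)=-74, f(3)=-2, f(4)=150, f(5)=-146, f(6)=-154, f(7)=446, f(8)=-138, f(9)=-754; answer -754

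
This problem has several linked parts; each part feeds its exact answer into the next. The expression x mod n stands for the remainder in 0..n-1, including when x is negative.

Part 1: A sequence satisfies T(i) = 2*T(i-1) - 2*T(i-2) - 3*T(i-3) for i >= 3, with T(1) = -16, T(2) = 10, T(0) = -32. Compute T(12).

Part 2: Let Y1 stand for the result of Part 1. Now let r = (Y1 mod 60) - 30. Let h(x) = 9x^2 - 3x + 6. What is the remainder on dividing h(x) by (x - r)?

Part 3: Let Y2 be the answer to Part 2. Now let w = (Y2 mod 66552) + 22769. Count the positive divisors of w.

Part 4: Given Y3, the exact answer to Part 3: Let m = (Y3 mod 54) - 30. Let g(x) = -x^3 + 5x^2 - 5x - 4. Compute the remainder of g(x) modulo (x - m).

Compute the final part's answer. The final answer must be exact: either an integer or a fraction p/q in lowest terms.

13174

Part 1: T(3) = 2*(10) - 2*(-16) - 3*(-32) = 148; iterating: T(3)=148, T(4)=324, T(5)=322, T(6)=-448, T(7)=-2512, T(8)=-5094, T(9)=-3820, T(10)=10084, T(11)=43090, T(12)=77472; answer 77472
Part 2: Y1 = 77472; r = -18; remainder = value at the root: 9*(-18)^2 - 3*(-18)^1 + 6 = (2916) + (54) + (6) = 2976; answer 2976
Part 3: Y2 = 2976; w = 25745; 25745 = 5 * 19 * 271; number of divisors = (1+1) * (1+1) * (1+1) = 8; answer 8
Part 4: Y3 = 8; m = -22; remainder = value at the root: -1*(-22)^3 + 5*(-22)^2 - 5*(-22)^1 - 4 = (10648) + (2420) + (110) + (-4) = 13174; answer 13174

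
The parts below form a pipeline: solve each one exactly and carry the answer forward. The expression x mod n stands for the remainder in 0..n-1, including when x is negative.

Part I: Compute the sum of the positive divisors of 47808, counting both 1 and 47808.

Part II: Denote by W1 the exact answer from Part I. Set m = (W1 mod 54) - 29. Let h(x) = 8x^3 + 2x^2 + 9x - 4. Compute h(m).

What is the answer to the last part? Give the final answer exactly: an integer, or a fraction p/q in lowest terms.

Part I: 47808 = 2^6 * 3^2 * 83; sigma = (1 + 2 + 4 + 8 + 16 + 32 + 64) * (1 + 3 + 9) * (1 + 83) = 127 * 13 * 84 = 138684; answer 138684
Part II: W1 = 138684; m = -17; 8*(-17)^3 + 2*(-17)^2 + 9*(-17)^1 - 4 = (-39304) + (578) + (-153) + (-4) = -38883; answer -38883

-38883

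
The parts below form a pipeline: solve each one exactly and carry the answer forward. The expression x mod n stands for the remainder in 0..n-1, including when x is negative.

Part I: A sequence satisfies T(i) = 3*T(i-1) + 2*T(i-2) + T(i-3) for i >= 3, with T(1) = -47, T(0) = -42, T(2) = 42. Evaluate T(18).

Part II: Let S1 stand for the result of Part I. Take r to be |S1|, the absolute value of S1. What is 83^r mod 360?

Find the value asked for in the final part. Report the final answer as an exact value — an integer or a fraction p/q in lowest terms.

107

Part I: T(3) = 3*(42) + 2*(-47) + 1*(-42) = -10; iterating: T(3)=-10, T(4)=7, T(5)=43, T(6)=133, T(7)=492, T(8)=1785, T(9)=6472, T(10)=23478, T(11)=85163, T(12)=308917, T(13)=1120555, T(14)=4064662, T(15)=14744013, T(16)=53481918, T(17)=193998442, T(18)=703703175; answer 703703175
Part II: S1 = 703703175; r = 703703175; squarings mod 360: 83^1=83, 83^2=49, 83^4=241, 83^8=121, 83^16=241, 83^32=121, 83^64=241, 83^128=121, 83^256=241, 83^512=121, 83^1024=241, 83^2048=121, 83^4096=241, 83^8192=121, 83^16384=241, 83^32768=121, 83^65536=241, 83^131072=121, 83^262144=241, 83^524288=121, 83^1048576=241, 83^2097152=121, 83^4194304=241, 83^8388608=121, 83^16777216=241, 83^33554432=121, 83^67108864=241, 83^134217728=121, 83^268435456=241, 83^536870912=121; 83^703703175 = 83^1 * 83^2 * 83^4 * 83^128 * 83^2048 * 83^8192 * 83^32768 * 83^65536 * 83^1048576 * 83^2097152 * 83^4194304 * 83^8388608 * 83^16777216 * 83^134217728 * 83^536870912 = 107 (mod 360); answer 107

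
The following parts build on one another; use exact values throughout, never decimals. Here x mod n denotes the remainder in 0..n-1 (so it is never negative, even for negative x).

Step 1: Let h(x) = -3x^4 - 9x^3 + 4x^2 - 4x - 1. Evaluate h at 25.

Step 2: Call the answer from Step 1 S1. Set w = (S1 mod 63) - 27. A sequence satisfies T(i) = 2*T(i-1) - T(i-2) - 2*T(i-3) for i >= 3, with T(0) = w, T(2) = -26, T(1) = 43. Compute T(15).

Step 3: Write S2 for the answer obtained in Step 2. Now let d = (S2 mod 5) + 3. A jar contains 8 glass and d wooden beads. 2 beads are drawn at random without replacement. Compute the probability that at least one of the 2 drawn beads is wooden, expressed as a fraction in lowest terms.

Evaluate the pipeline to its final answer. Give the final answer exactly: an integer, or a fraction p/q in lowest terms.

Step 1: -3*(25)^4 - 9*(25)^3 + 4*(25)^2 - 4*(25)^1 - 1 = (-1171875) + (-140625) + (2500) + (-100) + (-1) = -1310101; answer -1310101
Step 2: S1 = -1310101; w = 20; T(3) = 2*(-26) - 1*(43) - 2*(20) = -135; iterating: T(3)=-135, T(4)=-330, T(5)=-473, T(6)=-346, T(7)=441, T(8)=2174, T(9)=4599, T(10)=6142, T(11)=3337, T(12)=-8666, T(13)=-32953, T(14)=-63914, T(15)=-77543; answer -77543
Step 3: S2 = -77543; d = 5; total draws C(13,2) = 78; complement C(8,2) = 28; favorable 78 - 28 = 50; P = 25/39; answer 25/39

25/39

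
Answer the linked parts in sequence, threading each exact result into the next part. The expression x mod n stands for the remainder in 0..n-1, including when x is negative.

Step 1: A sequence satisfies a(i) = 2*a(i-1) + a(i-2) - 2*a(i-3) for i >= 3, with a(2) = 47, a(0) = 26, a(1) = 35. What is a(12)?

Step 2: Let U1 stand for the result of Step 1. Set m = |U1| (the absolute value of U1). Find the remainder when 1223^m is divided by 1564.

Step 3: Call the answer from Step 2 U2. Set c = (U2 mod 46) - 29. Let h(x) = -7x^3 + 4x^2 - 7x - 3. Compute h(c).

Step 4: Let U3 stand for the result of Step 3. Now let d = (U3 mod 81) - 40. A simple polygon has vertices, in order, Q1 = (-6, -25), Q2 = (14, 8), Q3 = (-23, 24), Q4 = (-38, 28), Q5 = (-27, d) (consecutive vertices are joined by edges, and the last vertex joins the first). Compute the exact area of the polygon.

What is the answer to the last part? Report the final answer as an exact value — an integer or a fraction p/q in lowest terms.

Step 1: a(3) = 2*(47) + 1*(35) - 2*(26) = 77; iterating: a(3)=77, a(4)=131, a(5)=245, a(6)=467, a(7)=917, a(8)=1811, a(9)=3605, a(10)=7187, a(11)=14357, a(12)=28691; answer 28691
Step 2: U1 = 28691; m = 28691; squarings mod 1564: 1223^1=1223, 1223^2=545, 1223^4=1429, 1223^8=1021, 1223^16=817, 1223^32=1225, 1223^64=749, 1223^128=1089, 1223^256=409, 1223^512=1497, 1223^1024=1361, 1223^2048=545, 1223^4096=1429, 1223^8192=1021, 1223^16384=817; 1223^28691 = 1223^1 * 1223^2 * 1223^16 * 1223^4096 * 1223^8192 * 1223^16384 = 271 (mod 1564); answer 271
Step 3: U2 = 271; c = 12; -7*(12)^3 + 4*(12)^2 - 7*(12)^1 - 3 = (-12096) + (576) + (-84) + (-3) = -11607; answer -11607
Step 4: U3 = -11607; d = 17; cross terms: (-6*8 - 14*-25)=302, (14*24 - -23*8)=520, (-23*28 - -38*24)=268, (-38*17 - -27*28)=110, (-27*-25 - -6*17)=777; twice the area = |1977| = 1977; area = 1977/2; answer 1977/2

1977/2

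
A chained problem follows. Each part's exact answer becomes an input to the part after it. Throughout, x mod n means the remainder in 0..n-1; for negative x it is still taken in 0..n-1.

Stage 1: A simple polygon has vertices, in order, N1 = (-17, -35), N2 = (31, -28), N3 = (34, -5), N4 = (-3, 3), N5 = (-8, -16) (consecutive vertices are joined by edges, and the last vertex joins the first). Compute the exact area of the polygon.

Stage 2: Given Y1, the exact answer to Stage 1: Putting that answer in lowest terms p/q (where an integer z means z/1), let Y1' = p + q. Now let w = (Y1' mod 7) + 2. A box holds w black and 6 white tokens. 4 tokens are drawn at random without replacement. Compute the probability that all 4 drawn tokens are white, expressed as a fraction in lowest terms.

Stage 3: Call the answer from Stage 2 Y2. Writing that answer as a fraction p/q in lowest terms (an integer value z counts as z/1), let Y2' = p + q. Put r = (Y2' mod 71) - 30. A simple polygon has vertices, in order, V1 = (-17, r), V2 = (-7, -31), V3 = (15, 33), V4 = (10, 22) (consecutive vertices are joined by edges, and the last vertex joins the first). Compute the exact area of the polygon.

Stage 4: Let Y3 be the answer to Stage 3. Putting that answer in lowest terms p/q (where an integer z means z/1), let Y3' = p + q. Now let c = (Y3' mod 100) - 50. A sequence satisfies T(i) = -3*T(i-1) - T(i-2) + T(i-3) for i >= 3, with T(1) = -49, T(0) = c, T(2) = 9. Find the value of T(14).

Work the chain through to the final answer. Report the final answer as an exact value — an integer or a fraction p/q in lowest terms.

Stage 1: cross terms: (-17*-28 - 31*-35)=1561, (31*-5 - 34*-28)=797, (34*3 - -3*-5)=87, (-3*-16 - -8*3)=72, (-8*-35 - -17*-16)=8; twice the area = |2525| = 2525; area = 2525/2; answer 2525/2
Stage 2: Y1 = 2525/2; threaded value p + q = 2527; w = 2; total draws C(8,4) = 70; favorable C(6,4) = 15; P = 3/14; answer 3/14
Stage 3: Y2 = 3/14; threaded value p + q = 17; r = -13; cross terms: (-17*-31 - -7*-13)=436, (-7*33 - 15*-31)=234, (15*22 - 10*33)=0, (10*-13 - -17*22)=244; twice the area = |914| = 914; area = 457; answer 457
Stage 4: Y3 = 457; threaded value p + q = 458; c = 8; T(3) = -3*(9) - 1*(-49) + 1*(8) = 30; iterating: T(3)=30, T(4)=-148, T(5)=423, T(6)=-1091, T(7)=2702, T(8)=-6592, T(9)=15983, T(10)=-38655, T(11)=93390, T(12)=-225532, T(13)=544551, T(14)=-1314731; answer -1314731

-1314731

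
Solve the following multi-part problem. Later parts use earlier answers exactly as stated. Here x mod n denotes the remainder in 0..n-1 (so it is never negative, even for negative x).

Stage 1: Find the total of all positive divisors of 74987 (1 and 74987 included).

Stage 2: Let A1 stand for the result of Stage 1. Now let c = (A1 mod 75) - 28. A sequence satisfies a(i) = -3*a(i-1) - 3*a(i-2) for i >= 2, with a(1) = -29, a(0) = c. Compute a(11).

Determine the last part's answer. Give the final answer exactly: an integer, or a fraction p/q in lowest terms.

-14094

Stage 1: 74987 = 11 * 17 * 401; sigma = (1 + 11) * (1 + 17) * (1 + 401) = 12 * 18 * 402 = 86832; answer 86832
Stage 2: A1 = 86832; c = 29; a(2) = -3*(-29) - 3*(29) = 0; iterating: a(2)=0, a(3)=87, a(4)=-261, a(5)=522, a(6)=-783, a(7)=783, a(8)=0, a(9)=-2349, a(10)=7047, a(11)=-14094; answer -14094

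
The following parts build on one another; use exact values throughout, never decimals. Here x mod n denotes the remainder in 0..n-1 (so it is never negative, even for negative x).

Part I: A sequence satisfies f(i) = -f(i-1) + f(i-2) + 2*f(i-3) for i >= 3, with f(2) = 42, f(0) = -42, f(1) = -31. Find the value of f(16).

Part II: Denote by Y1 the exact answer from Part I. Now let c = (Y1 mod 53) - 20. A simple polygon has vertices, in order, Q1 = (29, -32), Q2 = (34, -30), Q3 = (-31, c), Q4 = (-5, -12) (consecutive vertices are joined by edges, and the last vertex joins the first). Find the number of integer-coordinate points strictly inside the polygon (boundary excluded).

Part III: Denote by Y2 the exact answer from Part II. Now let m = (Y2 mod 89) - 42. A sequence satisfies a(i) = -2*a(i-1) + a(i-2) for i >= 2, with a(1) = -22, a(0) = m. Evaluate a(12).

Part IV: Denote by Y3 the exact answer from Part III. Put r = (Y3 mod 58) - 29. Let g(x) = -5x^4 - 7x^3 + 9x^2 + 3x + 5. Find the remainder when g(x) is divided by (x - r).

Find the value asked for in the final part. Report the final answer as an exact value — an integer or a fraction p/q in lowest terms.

Part I: f(3) = -1*(42) + 1*(-31) + 2*(-42) = -157; iterating: f(3)=-157, f(4)=137, f(5)=-210, f(6)=33, f(7)=31, f(8)=-418, f(9)=515, f(10)=-871, f(11)=550, f(12)=-391, f(13)=-801, f(14)=1510, f(15)=-3093, f(16)=3001; answer 3001
Part II: Y1 = 3001; c = 13; cross terms: (29*-30 - 34*-32)=218, (34*13 - -31*-30)=-488, (-31*-12 - -5*13)=437, (-5*-32 - 29*-12)=508; twice the area = |675| = 675; area = 675/2; boundary points = 1 + 1 + 1 + 2 = 5; strictly interior points = area - boundary/2 + 1 = 336; answer 336
Part III: Y2 = 336; m = 27; a(2) = -2*(-22) + 1*(27) = 71; iterating: a(2)=71, a(3)=-164, a(4)=399, a(5)=-962, a(6)=2323, a(7)=-5608, a(8)=13539, a(9)=-32686, a(10)=78911, a(11)=-190508, a(12)=459927; answer 459927
Part IV: Y3 = 459927; r = 16; remainder = value at the root: -5*(16)^4 - 7*(16)^3 + 9*(16)^2 + 3*(16)^1 + 5 = (-327680) + (-28672) + (2304) + (48) + (5) = -353995; answer -353995

-353995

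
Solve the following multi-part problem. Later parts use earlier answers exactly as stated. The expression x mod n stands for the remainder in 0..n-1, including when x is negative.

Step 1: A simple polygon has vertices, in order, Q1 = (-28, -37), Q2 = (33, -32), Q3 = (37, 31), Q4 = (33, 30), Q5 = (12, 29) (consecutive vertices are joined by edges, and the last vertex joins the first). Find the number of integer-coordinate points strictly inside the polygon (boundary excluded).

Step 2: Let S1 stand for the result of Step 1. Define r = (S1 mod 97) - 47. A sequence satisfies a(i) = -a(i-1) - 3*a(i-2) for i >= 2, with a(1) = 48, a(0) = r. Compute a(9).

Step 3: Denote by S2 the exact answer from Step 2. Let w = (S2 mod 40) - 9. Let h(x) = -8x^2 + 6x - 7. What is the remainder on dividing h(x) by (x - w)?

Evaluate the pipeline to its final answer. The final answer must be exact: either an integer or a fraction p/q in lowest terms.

Step 1: cross terms: (-28*-32 - 33*-37)=2117, (33*31 - 37*-32)=2207, (37*30 - 33*31)=87, (33*29 - 12*30)=597, (12*-37 - -28*29)=368; twice the area = |5376| = 5376; area = 2688; boundary points = 1 + 1 + 1 + 1 + 2 = 6; strictly interior points = area - boundary/2 + 1 = 2686; answer 2686
Step 2: S1 = 2686; r = 20; a(2) = -1*(48) - 3*(20) = -108; iterating: a(2)=-108, a(3)=-36, a(4)=360, a(5)=-252, a(6)=-828, a(7)=1584, a(8)=900, a(9)=-5652; answer -5652
Step 3: S2 = -5652; w = 19; remainder = value at the root: -8*(19)^2 + 6*(19)^1 - 7 = (-2888) + (114) + (-7) = -2781; answer -2781

-2781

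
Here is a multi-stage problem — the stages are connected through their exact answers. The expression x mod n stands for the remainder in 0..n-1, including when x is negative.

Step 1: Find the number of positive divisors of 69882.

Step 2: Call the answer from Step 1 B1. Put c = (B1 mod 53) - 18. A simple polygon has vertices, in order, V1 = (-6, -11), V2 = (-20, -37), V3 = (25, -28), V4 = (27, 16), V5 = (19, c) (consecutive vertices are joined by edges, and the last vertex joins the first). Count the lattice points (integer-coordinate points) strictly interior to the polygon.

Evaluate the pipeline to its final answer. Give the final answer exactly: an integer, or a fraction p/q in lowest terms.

Step 1: 69882 = 2 * 3 * 19 * 613; number of divisors = (1+1) * (1+1) * (1+1) * (1+1) = 16; answer 16
Step 2: B1 = 16; c = -2; cross terms: (-6*-37 - -20*-11)=2, (-20*-28 - 25*-37)=1485, (25*16 - 27*-28)=1156, (27*-2 - 19*16)=-358, (19*-11 - -6*-2)=-221; twice the area = |2064| = 2064; area = 1032; boundary points = 2 + 9 + 2 + 2 + 1 = 16; strictly interior points = area - boundary/2 + 1 = 1025; answer 1025

1025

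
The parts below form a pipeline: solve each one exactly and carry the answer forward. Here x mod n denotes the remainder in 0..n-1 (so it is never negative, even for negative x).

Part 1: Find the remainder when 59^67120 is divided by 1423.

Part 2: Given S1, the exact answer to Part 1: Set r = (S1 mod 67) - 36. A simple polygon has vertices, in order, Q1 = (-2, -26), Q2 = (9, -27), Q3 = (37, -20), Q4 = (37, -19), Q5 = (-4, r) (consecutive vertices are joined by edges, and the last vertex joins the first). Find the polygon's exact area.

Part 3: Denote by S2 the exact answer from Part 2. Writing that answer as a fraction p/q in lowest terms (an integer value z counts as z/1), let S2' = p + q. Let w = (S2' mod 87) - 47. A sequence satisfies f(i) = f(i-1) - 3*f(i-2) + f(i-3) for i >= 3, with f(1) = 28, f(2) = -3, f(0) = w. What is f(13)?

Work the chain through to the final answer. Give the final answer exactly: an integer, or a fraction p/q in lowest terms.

Part 1: squarings mod 1423: 59^1=59, 59^2=635, 59^4=516, 59^8=155, 59^16=1257, 59^32=519, 59^64=414, 59^128=636, 59^256=364, 59^512=157, 59^1024=458, 59^2048=583, 59^4096=1215, 59^8192=574, 59^16384=763, 59^32768=162, 59^65536=630; 59^67120 = 59^16 * 59^32 * 59^512 * 59^1024 * 59^65536 = 237 (mod 1423); answer 237
Part 2: S1 = 237; r = 0; cross terms: (-2*-27 - 9*-26)=288, (9*-20 - 37*-27)=819, (37*-19 - 37*-20)=37, (37*0 - -4*-19)=-76, (-4*-26 - -2*0)=104; twice the area = |1172| = 1172; area = 586; answer 586
Part 3: S2 = 586; threaded value p + q = 587; w = 18; f(3) = 1*(-3) - 3*(28) + 1*(18) = -69; iterating: f(3)=-69, f(4)=-32, f(5)=172, f(6)=199, f(7)=-349, f(8)=-774, f(9)=472, f(10)=2445, f(11)=255, f(12)=-6608, f(13)=-4928; answer -4928

-4928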